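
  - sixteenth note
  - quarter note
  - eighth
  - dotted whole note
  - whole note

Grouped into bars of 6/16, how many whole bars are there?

One bar of 6/16 = 6 sixteenth notes.
Convert each value to sixteenth notes: sixteenth note = 1; quarter note = 4; eighth = 2; dotted whole note = 24; whole note = 16.
Altogether 1 + 4 + 2 + 24 + 16 = 47.
47 ÷ 6 = 7 complete bars with 5 left over.

7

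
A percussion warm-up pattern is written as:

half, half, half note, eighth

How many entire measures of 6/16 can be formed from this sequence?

4

One bar of 6/16 = 3 eighth notes.
Working in eighth notes: half = 4; half = 4; half note = 4; eighth = 1.
Altogether 4 + 4 + 4 + 1 = 13.
13 ÷ 3 = 4 complete bars with 1 left over.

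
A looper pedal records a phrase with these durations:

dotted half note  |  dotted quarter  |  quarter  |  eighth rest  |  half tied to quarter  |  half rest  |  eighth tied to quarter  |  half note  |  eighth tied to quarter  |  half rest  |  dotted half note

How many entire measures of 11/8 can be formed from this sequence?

3

One bar of 11/8 = 11 eighth notes.
In eighth notes: dotted half note = 6; dotted quarter = 3; quarter = 2; eighth rest = 1; half tied to quarter (half + quarter) = 6; half rest = 4; eighth tied to quarter (eighth + quarter) = 3; half note = 4; eighth tied to quarter (eighth + quarter) = 3; half rest = 4; dotted half note = 6.
Altogether 6 + 3 + 2 + 1 + 6 + 4 + 3 + 4 + 3 + 4 + 6 = 42.
42 ÷ 11 = 3 complete bars with 9 left over.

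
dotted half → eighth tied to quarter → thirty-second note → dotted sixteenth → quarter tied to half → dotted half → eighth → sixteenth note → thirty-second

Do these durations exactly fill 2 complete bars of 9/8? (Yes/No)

No

One bar of 9/8 = 36 thirty-second notes, so 2 bars = 72.
Convert each value to thirty-second notes: dotted half = 24; eighth tied to quarter (eighth + quarter) = 12; thirty-second note = 1; dotted sixteenth = 3; quarter tied to half (quarter + half) = 24; dotted half = 24; eighth = 4; sixteenth note = 2; thirty-second = 1.
Adding: 24 + 12 + 1 + 3 + 24 + 24 + 4 + 2 + 1 = 95.
95 exceeds 72, so the answer is No.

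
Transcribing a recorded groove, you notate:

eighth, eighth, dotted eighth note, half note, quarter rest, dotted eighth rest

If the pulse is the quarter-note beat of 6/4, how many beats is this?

5.5

One quarter-note beat = 4 sixteenth notes.
In sixteenth notes: eighth = 2; eighth = 2; dotted eighth note = 3; half note = 8; quarter rest = 4; dotted eighth rest = 3.
Total: 2 + 2 + 3 + 8 + 4 + 3 = 22.
22 ÷ 4 = 5.5 beats.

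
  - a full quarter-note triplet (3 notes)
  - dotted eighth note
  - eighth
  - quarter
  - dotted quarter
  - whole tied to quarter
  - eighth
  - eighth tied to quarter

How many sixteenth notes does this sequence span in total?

51

Convert each value to sixteenth notes: a full quarter-note triplet (3 notes) (three triplet quarters span one half) = 8; dotted eighth note = 3; eighth = 2; quarter = 4; dotted quarter = 6; whole tied to quarter (whole + quarter) = 20; eighth = 2; eighth tied to quarter (eighth + quarter) = 6.
Adding: 8 + 3 + 2 + 4 + 6 + 20 + 2 + 6 = 51 sixteenth notes.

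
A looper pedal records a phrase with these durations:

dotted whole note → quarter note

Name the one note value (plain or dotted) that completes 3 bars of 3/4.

3 bars of 3/4 = 9 quarter notes.
Convert each value to quarter notes: dotted whole note = 6; quarter note = 1.
Altogether 6 + 1 = 7.
Remaining: 9 − 7 = 2 quarter notes, which is a half note.

half note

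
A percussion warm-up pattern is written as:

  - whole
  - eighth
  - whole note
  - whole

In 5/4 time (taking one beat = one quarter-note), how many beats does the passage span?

12.5

One quarter-note beat = 2 eighth notes.
Convert each value to eighth notes: whole = 8; eighth = 1; whole note = 8; whole = 8.
Total: 8 + 1 + 8 + 8 = 25.
25 ÷ 2 = 12.5 beats.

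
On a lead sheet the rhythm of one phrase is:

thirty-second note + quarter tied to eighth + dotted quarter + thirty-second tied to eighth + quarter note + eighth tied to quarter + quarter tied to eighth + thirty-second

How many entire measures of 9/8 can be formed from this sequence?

One bar of 9/8 = 36 thirty-second notes.
Each duration in thirty-second notes: thirty-second note = 1; quarter tied to eighth (quarter + eighth) = 12; dotted quarter = 12; thirty-second tied to eighth (thirty-second + eighth) = 5; quarter note = 8; eighth tied to quarter (eighth + quarter) = 12; quarter tied to eighth (quarter + eighth) = 12; thirty-second = 1.
Total: 1 + 12 + 12 + 5 + 8 + 12 + 12 + 1 = 63.
63 ÷ 36 = 1 complete bar with 27 left over.

1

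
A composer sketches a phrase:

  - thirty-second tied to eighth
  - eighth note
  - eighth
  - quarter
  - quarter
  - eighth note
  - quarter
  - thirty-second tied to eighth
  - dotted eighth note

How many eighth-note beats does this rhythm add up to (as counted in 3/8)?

One eighth-note beat = 4 thirty-second notes.
In thirty-second notes: thirty-second tied to eighth (thirty-second + eighth) = 5; eighth note = 4; eighth = 4; quarter = 8; quarter = 8; eighth note = 4; quarter = 8; thirty-second tied to eighth (thirty-second + eighth) = 5; dotted eighth note = 6.
Total: 5 + 4 + 4 + 8 + 8 + 4 + 8 + 5 + 6 = 52.
52 ÷ 4 = 13 beats.

13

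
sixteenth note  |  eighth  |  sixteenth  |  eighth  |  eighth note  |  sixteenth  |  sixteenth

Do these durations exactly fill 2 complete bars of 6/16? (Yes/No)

One bar of 6/16 = 6 sixteenth notes, so 2 bars = 12.
Express everything in sixteenth notes: sixteenth note = 1; eighth = 2; sixteenth = 1; eighth = 2; eighth note = 2; sixteenth = 1; sixteenth = 1.
Altogether 1 + 2 + 1 + 2 + 2 + 1 + 1 = 10.
10 falls short of 12, so the answer is No.

No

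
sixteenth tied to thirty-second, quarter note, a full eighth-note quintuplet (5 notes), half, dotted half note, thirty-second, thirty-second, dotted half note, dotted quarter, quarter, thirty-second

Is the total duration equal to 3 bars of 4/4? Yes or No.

No

One bar of 4/4 = 32 thirty-second notes, so 3 bars = 96.
In thirty-second notes: sixteenth tied to thirty-second (sixteenth + thirty-second) = 3; quarter note = 8; a full eighth-note quintuplet (5 notes) (five quintuplet eighths span one half) = 16; half = 16; dotted half note = 24; thirty-second = 1; thirty-second = 1; dotted half note = 24; dotted quarter = 12; quarter = 8; thirty-second = 1.
Adding: 3 + 8 + 16 + 16 + 24 + 1 + 1 + 24 + 12 + 8 + 1 = 114.
114 exceeds 96, so the answer is No.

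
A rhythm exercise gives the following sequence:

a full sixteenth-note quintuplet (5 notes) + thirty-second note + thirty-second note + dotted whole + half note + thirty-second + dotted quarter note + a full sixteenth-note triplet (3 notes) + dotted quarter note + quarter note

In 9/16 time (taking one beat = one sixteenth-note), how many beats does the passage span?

55.5

One sixteenth-note beat = 2 thirty-second notes.
Working in thirty-second notes: a full sixteenth-note quintuplet (5 notes) (five quintuplet sixteenths span one quarter) = 8; thirty-second note = 1; thirty-second note = 1; dotted whole = 48; half note = 16; thirty-second = 1; dotted quarter note = 12; a full sixteenth-note triplet (3 notes) (three triplet sixteenths span one eighth) = 4; dotted quarter note = 12; quarter note = 8.
Sum: 8 + 1 + 1 + 48 + 16 + 1 + 12 + 4 + 12 + 8 = 111.
111 ÷ 2 = 55.5 beats.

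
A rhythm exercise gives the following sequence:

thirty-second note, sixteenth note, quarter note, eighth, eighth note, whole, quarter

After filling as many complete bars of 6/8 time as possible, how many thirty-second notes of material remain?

11

One bar of 6/8 = 24 thirty-second notes.
Convert each value to thirty-second notes: thirty-second note = 1; sixteenth note = 2; quarter note = 8; eighth = 4; eighth note = 4; whole = 32; quarter = 8.
Adding: 1 + 2 + 8 + 4 + 4 + 32 + 8 = 59.
59 ÷ 24 = 2 complete bars with 11 thirty-second notes remaining.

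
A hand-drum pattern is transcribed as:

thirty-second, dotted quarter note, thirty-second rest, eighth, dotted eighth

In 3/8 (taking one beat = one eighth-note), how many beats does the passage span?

6

One eighth-note beat = 4 thirty-second notes.
Express everything in thirty-second notes: thirty-second = 1; dotted quarter note = 12; thirty-second rest = 1; eighth = 4; dotted eighth = 6.
Adding: 1 + 12 + 1 + 4 + 6 = 24.
24 ÷ 4 = 6 beats.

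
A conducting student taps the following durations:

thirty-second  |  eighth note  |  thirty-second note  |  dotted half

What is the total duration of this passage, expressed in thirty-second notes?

30

In thirty-second notes: thirty-second = 1; eighth note = 4; thirty-second note = 1; dotted half = 24.
Sum: 1 + 4 + 1 + 24 = 30 thirty-second notes.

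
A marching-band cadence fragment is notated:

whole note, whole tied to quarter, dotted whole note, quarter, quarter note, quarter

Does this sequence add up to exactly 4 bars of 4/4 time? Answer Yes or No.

No

One bar of 4/4 = 4 quarter notes, so 4 bars = 16.
Convert each value to quarter notes: whole note = 4; whole tied to quarter (whole + quarter) = 5; dotted whole note = 6; quarter = 1; quarter note = 1; quarter = 1.
Total: 4 + 5 + 6 + 1 + 1 + 1 = 18.
18 exceeds 16, so the answer is No.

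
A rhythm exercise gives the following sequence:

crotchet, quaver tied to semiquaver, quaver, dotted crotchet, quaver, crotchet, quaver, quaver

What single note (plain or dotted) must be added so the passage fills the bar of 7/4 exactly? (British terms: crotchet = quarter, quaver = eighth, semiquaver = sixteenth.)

The bar of 7/4 = 28 sixteenth notes.
Express everything in sixteenth notes: crotchet = 4; quaver tied to semiquaver (quaver + semiquaver) = 3; quaver = 2; dotted crotchet = 6; quaver = 2; crotchet = 4; quaver = 2; quaver = 2.
Adding: 4 + 3 + 2 + 6 + 2 + 4 + 2 + 2 = 25.
Remaining: 28 − 25 = 3 sixteenth notes, which is a dotted eighth note.

dotted eighth note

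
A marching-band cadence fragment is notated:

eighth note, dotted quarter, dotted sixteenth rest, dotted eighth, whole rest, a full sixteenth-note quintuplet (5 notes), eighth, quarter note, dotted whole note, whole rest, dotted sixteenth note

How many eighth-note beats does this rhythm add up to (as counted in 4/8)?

One eighth-note beat = 4 thirty-second notes.
Express everything in thirty-second notes: eighth note = 4; dotted quarter = 12; dotted sixteenth rest = 3; dotted eighth = 6; whole rest = 32; a full sixteenth-note quintuplet (5 notes) (five quintuplet sixteenths span one quarter) = 8; eighth = 4; quarter note = 8; dotted whole note = 48; whole rest = 32; dotted sixteenth note = 3.
Total: 4 + 12 + 3 + 6 + 32 + 8 + 4 + 8 + 48 + 32 + 3 = 160.
160 ÷ 4 = 40 beats.

40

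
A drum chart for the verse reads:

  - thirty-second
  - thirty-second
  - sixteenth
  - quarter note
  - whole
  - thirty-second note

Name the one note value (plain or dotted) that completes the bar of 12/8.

The bar of 12/8 = 48 thirty-second notes.
Express everything in thirty-second notes: thirty-second = 1; thirty-second = 1; sixteenth = 2; quarter note = 8; whole = 32; thirty-second note = 1.
Altogether 1 + 1 + 2 + 8 + 32 + 1 = 45.
Remaining: 48 − 45 = 3 thirty-second notes, which is a dotted sixteenth note.

dotted sixteenth note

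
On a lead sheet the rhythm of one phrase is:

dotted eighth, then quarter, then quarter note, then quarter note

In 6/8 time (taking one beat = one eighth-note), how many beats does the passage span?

One eighth-note beat = 2 sixteenth notes.
Convert each value to sixteenth notes: dotted eighth = 3; quarter = 4; quarter note = 4; quarter note = 4.
Altogether 3 + 4 + 4 + 4 = 15.
15 ÷ 2 = 7.5 beats.

7.5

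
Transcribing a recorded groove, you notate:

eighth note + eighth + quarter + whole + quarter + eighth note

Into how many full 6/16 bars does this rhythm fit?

5

One bar of 6/16 = 3 eighth notes.
Each duration in eighth notes: eighth note = 1; eighth = 1; quarter = 2; whole = 8; quarter = 2; eighth note = 1.
Adding: 1 + 1 + 2 + 8 + 2 + 1 = 15.
15 ÷ 3 = 5 complete bars with 0 left over.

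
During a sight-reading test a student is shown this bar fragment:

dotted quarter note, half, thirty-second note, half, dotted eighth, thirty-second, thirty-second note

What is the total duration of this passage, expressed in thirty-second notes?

53

Working in thirty-second notes: dotted quarter note = 12; half = 16; thirty-second note = 1; half = 16; dotted eighth = 6; thirty-second = 1; thirty-second note = 1.
Sum: 12 + 16 + 1 + 16 + 6 + 1 + 1 = 53 thirty-second notes.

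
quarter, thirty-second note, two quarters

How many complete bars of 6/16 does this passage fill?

One bar of 6/16 = 12 thirty-second notes.
Working in thirty-second notes: quarter = 8; thirty-second note = 1; quarter = 8; quarter = 8.
Total: 8 + 1 + 8 + 8 = 25.
25 ÷ 12 = 2 complete bars with 1 left over.

2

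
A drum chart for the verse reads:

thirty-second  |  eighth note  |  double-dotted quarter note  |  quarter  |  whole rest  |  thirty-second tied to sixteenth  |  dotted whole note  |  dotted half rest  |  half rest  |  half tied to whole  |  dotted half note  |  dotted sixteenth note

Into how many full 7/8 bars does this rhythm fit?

One bar of 7/8 = 28 thirty-second notes.
In thirty-second notes: thirty-second = 1; eighth note = 4; double-dotted quarter note = 14; quarter = 8; whole rest = 32; thirty-second tied to sixteenth (thirty-second + sixteenth) = 3; dotted whole note = 48; dotted half rest = 24; half rest = 16; half tied to whole (half + whole) = 48; dotted half note = 24; dotted sixteenth note = 3.
Total: 1 + 4 + 14 + 8 + 32 + 3 + 48 + 24 + 16 + 48 + 24 + 3 = 225.
225 ÷ 28 = 8 complete bars with 1 left over.

8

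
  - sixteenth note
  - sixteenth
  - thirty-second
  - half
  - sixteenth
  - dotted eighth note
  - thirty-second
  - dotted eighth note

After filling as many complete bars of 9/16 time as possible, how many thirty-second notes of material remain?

One bar of 9/16 = 18 thirty-second notes.
In thirty-second notes: sixteenth note = 2; sixteenth = 2; thirty-second = 1; half = 16; sixteenth = 2; dotted eighth note = 6; thirty-second = 1; dotted eighth note = 6.
Total: 2 + 2 + 1 + 16 + 2 + 6 + 1 + 6 = 36.
36 ÷ 18 = 2 complete bars with 0 thirty-second notes remaining.

0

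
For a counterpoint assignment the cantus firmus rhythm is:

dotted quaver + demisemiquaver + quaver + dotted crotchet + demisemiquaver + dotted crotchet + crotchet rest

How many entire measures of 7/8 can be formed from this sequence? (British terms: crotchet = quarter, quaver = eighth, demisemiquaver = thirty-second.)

One bar of 7/8 = 28 thirty-second notes.
Express everything in thirty-second notes: dotted quaver = 6; demisemiquaver = 1; quaver = 4; dotted crotchet = 12; demisemiquaver = 1; dotted crotchet = 12; crotchet rest = 8.
Total: 6 + 1 + 4 + 12 + 1 + 12 + 8 = 44.
44 ÷ 28 = 1 complete bar with 16 left over.

1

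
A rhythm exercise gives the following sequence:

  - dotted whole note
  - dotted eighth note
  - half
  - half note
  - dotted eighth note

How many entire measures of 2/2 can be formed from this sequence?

2

One bar of 2/2 = 16 sixteenth notes.
Convert each value to sixteenth notes: dotted whole note = 24; dotted eighth note = 3; half = 8; half note = 8; dotted eighth note = 3.
Altogether 24 + 3 + 8 + 8 + 3 = 46.
46 ÷ 16 = 2 complete bars with 14 left over.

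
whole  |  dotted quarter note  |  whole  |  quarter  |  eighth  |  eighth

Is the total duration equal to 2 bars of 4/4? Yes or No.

No

One bar of 4/4 = 8 eighth notes, so 2 bars = 16.
Each duration in eighth notes: whole = 8; dotted quarter note = 3; whole = 8; quarter = 2; eighth = 1; eighth = 1.
Sum: 8 + 3 + 8 + 2 + 1 + 1 = 23.
23 exceeds 16, so the answer is No.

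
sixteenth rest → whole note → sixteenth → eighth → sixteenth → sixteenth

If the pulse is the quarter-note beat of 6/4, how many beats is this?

5.5

One quarter-note beat = 4 sixteenth notes.
Convert each value to sixteenth notes: sixteenth rest = 1; whole note = 16; sixteenth = 1; eighth = 2; sixteenth = 1; sixteenth = 1.
Total: 1 + 16 + 1 + 2 + 1 + 1 = 22.
22 ÷ 4 = 5.5 beats.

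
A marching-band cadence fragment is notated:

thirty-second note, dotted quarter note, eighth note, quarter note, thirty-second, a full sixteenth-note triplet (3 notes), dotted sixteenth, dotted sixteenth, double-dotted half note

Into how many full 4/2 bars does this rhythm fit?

1

One bar of 4/2 = 64 thirty-second notes.
Each duration in thirty-second notes: thirty-second note = 1; dotted quarter note = 12; eighth note = 4; quarter note = 8; thirty-second = 1; a full sixteenth-note triplet (3 notes) (three triplet sixteenths span one eighth) = 4; dotted sixteenth = 3; dotted sixteenth = 3; double-dotted half note = 28.
Adding: 1 + 12 + 4 + 8 + 1 + 4 + 3 + 3 + 28 = 64.
64 ÷ 64 = 1 complete bar with 0 left over.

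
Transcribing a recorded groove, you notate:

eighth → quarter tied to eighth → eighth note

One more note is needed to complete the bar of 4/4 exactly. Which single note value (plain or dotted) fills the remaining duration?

dotted quarter note

The bar of 4/4 = 8 eighth notes.
In eighth notes: eighth = 1; quarter tied to eighth (quarter + eighth) = 3; eighth note = 1.
Total: 1 + 3 + 1 = 5.
Remaining: 8 − 5 = 3 eighth notes, which is a dotted quarter note.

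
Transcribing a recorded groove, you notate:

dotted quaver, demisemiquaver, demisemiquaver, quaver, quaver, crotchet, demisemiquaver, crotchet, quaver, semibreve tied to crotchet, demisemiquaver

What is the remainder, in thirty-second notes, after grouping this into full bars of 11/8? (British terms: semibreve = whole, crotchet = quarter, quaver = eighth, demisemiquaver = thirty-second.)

One bar of 11/8 = 44 thirty-second notes.
Express everything in thirty-second notes: dotted quaver = 6; demisemiquaver = 1; demisemiquaver = 1; quaver = 4; quaver = 4; crotchet = 8; demisemiquaver = 1; crotchet = 8; quaver = 4; semibreve tied to crotchet (semibreve + crotchet) = 40; demisemiquaver = 1.
Altogether 6 + 1 + 1 + 4 + 4 + 8 + 1 + 8 + 4 + 40 + 1 = 78.
78 ÷ 44 = 1 complete bar with 34 thirty-second notes remaining.

34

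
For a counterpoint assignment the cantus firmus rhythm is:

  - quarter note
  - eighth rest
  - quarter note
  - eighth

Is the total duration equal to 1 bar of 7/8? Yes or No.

No

One bar of 7/8 = 7 eighth notes.
Working in eighth notes: quarter note = 2; eighth rest = 1; quarter note = 2; eighth = 1.
Total: 2 + 1 + 2 + 1 = 6.
6 falls short of 7, so the answer is No.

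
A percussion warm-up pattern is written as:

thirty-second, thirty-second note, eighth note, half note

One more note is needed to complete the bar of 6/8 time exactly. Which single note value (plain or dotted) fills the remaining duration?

sixteenth note

The bar of 6/8 = 24 thirty-second notes.
Each duration in thirty-second notes: thirty-second = 1; thirty-second note = 1; eighth note = 4; half note = 16.
Sum: 1 + 1 + 4 + 16 = 22.
Remaining: 24 − 22 = 2 thirty-second notes, which is a sixteenth note.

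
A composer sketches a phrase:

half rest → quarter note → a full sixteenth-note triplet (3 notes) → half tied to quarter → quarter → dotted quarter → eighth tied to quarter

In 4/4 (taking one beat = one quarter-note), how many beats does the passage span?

One quarter-note beat = 2 eighth notes.
Working in eighth notes: half rest = 4; quarter note = 2; a full sixteenth-note triplet (3 notes) (three triplet sixteenths span one eighth) = 1; half tied to quarter (half + quarter) = 6; quarter = 2; dotted quarter = 3; eighth tied to quarter (eighth + quarter) = 3.
Altogether 4 + 2 + 1 + 6 + 2 + 3 + 3 = 21.
21 ÷ 2 = 10.5 beats.

10.5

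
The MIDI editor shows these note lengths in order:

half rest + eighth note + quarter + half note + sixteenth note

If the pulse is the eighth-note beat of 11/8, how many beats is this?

One eighth-note beat = 2 sixteenth notes.
Express everything in sixteenth notes: half rest = 8; eighth note = 2; quarter = 4; half note = 8; sixteenth note = 1.
Total: 8 + 2 + 4 + 8 + 1 = 23.
23 ÷ 2 = 11.5 beats.

11.5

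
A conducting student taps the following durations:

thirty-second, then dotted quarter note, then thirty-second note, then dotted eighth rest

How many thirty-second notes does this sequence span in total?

Each duration in thirty-second notes: thirty-second = 1; dotted quarter note = 12; thirty-second note = 1; dotted eighth rest = 6.
Total: 1 + 12 + 1 + 6 = 20 thirty-second notes.

20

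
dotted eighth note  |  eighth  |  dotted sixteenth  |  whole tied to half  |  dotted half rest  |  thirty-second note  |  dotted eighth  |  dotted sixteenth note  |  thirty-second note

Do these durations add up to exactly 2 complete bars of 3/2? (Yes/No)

One bar of 3/2 = 48 thirty-second notes, so 2 bars = 96.
Working in thirty-second notes: dotted eighth note = 6; eighth = 4; dotted sixteenth = 3; whole tied to half (whole + half) = 48; dotted half rest = 24; thirty-second note = 1; dotted eighth = 6; dotted sixteenth note = 3; thirty-second note = 1.
Adding: 6 + 4 + 3 + 48 + 24 + 1 + 6 + 3 + 1 = 96.
96 equals 96, so the answer is Yes.

Yes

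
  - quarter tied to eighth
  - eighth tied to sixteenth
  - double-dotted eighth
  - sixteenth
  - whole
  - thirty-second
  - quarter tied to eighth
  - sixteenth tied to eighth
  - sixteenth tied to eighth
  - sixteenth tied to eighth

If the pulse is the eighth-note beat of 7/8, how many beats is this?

22.5

One eighth-note beat = 4 thirty-second notes.
Each duration in thirty-second notes: quarter tied to eighth (quarter + eighth) = 12; eighth tied to sixteenth (eighth + sixteenth) = 6; double-dotted eighth = 7; sixteenth = 2; whole = 32; thirty-second = 1; quarter tied to eighth (quarter + eighth) = 12; sixteenth tied to eighth (sixteenth + eighth) = 6; sixteenth tied to eighth (sixteenth + eighth) = 6; sixteenth tied to eighth (sixteenth + eighth) = 6.
Altogether 12 + 6 + 7 + 2 + 32 + 1 + 12 + 6 + 6 + 6 = 90.
90 ÷ 4 = 22.5 beats.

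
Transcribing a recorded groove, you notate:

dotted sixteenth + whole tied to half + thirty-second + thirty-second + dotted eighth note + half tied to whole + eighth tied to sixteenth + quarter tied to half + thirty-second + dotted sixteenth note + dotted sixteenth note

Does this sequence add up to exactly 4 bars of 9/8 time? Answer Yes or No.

One bar of 9/8 = 36 thirty-second notes, so 4 bars = 144.
Each duration in thirty-second notes: dotted sixteenth = 3; whole tied to half (whole + half) = 48; thirty-second = 1; thirty-second = 1; dotted eighth note = 6; half tied to whole (half + whole) = 48; eighth tied to sixteenth (eighth + sixteenth) = 6; quarter tied to half (quarter + half) = 24; thirty-second = 1; dotted sixteenth note = 3; dotted sixteenth note = 3.
Sum: 3 + 48 + 1 + 1 + 6 + 48 + 6 + 24 + 1 + 3 + 3 = 144.
144 equals 144, so the answer is Yes.

Yes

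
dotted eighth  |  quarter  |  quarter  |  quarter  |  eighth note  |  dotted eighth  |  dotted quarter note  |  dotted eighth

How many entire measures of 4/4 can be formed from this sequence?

One bar of 4/4 = 16 sixteenth notes.
Convert each value to sixteenth notes: dotted eighth = 3; quarter = 4; quarter = 4; quarter = 4; eighth note = 2; dotted eighth = 3; dotted quarter note = 6; dotted eighth = 3.
Altogether 3 + 4 + 4 + 4 + 2 + 3 + 6 + 3 = 29.
29 ÷ 16 = 1 complete bar with 13 left over.

1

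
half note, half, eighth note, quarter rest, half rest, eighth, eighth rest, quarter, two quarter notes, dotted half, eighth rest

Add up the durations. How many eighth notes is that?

30

Working in eighth notes: half note = 4; half = 4; eighth note = 1; quarter rest = 2; half rest = 4; eighth = 1; eighth rest = 1; quarter = 2; quarter note = 2; quarter note = 2; dotted half = 6; eighth rest = 1.
Altogether 4 + 4 + 1 + 2 + 4 + 1 + 1 + 2 + 2 + 2 + 6 + 1 = 30 eighth notes.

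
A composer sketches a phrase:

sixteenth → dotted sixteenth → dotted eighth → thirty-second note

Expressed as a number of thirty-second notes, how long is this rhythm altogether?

In thirty-second notes: sixteenth = 2; dotted sixteenth = 3; dotted eighth = 6; thirty-second note = 1.
Altogether 2 + 3 + 6 + 1 = 12 thirty-second notes.

12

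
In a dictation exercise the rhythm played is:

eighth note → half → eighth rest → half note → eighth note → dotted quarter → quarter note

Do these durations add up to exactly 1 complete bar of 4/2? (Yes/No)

Yes

One bar of 4/2 = 16 eighth notes.
Convert each value to eighth notes: eighth note = 1; half = 4; eighth rest = 1; half note = 4; eighth note = 1; dotted quarter = 3; quarter note = 2.
Total: 1 + 4 + 1 + 4 + 1 + 3 + 2 = 16.
16 equals 16, so the answer is Yes.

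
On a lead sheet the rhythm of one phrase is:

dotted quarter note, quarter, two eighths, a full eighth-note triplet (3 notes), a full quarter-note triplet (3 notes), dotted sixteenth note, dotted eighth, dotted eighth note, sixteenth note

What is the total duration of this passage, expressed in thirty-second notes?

Working in thirty-second notes: dotted quarter note = 12; quarter = 8; eighth = 4; eighth = 4; a full eighth-note triplet (3 notes) (three triplet eighths span one quarter) = 8; a full quarter-note triplet (3 notes) (three triplet quarters span one half) = 16; dotted sixteenth note = 3; dotted eighth = 6; dotted eighth note = 6; sixteenth note = 2.
Total: 12 + 8 + 4 + 4 + 8 + 16 + 3 + 6 + 6 + 2 = 69 thirty-second notes.

69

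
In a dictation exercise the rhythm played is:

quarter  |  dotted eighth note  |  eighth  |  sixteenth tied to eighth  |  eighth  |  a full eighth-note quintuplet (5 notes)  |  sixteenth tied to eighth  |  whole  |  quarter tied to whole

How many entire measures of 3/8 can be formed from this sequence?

One bar of 3/8 = 6 sixteenth notes.
Express everything in sixteenth notes: quarter = 4; dotted eighth note = 3; eighth = 2; sixteenth tied to eighth (sixteenth + eighth) = 3; eighth = 2; a full eighth-note quintuplet (5 notes) (five quintuplet eighths span one half) = 8; sixteenth tied to eighth (sixteenth + eighth) = 3; whole = 16; quarter tied to whole (quarter + whole) = 20.
Altogether 4 + 3 + 2 + 3 + 2 + 8 + 3 + 16 + 20 = 61.
61 ÷ 6 = 10 complete bars with 1 left over.

10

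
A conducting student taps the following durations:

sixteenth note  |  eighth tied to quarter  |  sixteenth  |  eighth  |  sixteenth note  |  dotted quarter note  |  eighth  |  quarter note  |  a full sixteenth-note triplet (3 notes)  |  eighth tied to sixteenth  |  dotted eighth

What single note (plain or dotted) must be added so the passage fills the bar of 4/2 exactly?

sixteenth note

The bar of 4/2 = 32 sixteenth notes.
Convert each value to sixteenth notes: sixteenth note = 1; eighth tied to quarter (eighth + quarter) = 6; sixteenth = 1; eighth = 2; sixteenth note = 1; dotted quarter note = 6; eighth = 2; quarter note = 4; a full sixteenth-note triplet (3 notes) (three triplet sixteenths span one eighth) = 2; eighth tied to sixteenth (eighth + sixteenth) = 3; dotted eighth = 3.
Sum: 1 + 6 + 1 + 2 + 1 + 6 + 2 + 4 + 2 + 3 + 3 = 31.
Remaining: 32 − 31 = 1 sixteenth note, which is a sixteenth note.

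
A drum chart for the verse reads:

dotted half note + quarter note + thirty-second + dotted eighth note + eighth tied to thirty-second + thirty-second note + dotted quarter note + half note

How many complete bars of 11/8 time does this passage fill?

1

One bar of 11/8 = 44 thirty-second notes.
Express everything in thirty-second notes: dotted half note = 24; quarter note = 8; thirty-second = 1; dotted eighth note = 6; eighth tied to thirty-second (eighth + thirty-second) = 5; thirty-second note = 1; dotted quarter note = 12; half note = 16.
Total: 24 + 8 + 1 + 6 + 5 + 1 + 12 + 16 = 73.
73 ÷ 44 = 1 complete bar with 29 left over.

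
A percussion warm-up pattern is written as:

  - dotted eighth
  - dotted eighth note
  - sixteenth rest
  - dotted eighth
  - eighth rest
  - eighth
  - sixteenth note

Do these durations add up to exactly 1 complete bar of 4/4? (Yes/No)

No

One bar of 4/4 = 16 sixteenth notes.
Convert each value to sixteenth notes: dotted eighth = 3; dotted eighth note = 3; sixteenth rest = 1; dotted eighth = 3; eighth rest = 2; eighth = 2; sixteenth note = 1.
Total: 3 + 3 + 1 + 3 + 2 + 2 + 1 = 15.
15 falls short of 16, so the answer is No.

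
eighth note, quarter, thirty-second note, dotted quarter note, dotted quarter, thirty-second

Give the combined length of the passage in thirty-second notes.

Working in thirty-second notes: eighth note = 4; quarter = 8; thirty-second note = 1; dotted quarter note = 12; dotted quarter = 12; thirty-second = 1.
Sum: 4 + 8 + 1 + 12 + 12 + 1 = 38 thirty-second notes.

38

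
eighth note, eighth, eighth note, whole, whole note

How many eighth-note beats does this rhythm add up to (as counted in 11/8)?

One eighth-note beat = 2 sixteenth notes.
In sixteenth notes: eighth note = 2; eighth = 2; eighth note = 2; whole = 16; whole note = 16.
Altogether 2 + 2 + 2 + 16 + 16 = 38.
38 ÷ 2 = 19 beats.

19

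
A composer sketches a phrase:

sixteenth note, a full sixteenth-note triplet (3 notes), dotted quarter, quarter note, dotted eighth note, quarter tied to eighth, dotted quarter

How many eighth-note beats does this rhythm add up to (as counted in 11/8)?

14

One eighth-note beat = 2 sixteenth notes.
Each duration in sixteenth notes: sixteenth note = 1; a full sixteenth-note triplet (3 notes) (three triplet sixteenths span one eighth) = 2; dotted quarter = 6; quarter note = 4; dotted eighth note = 3; quarter tied to eighth (quarter + eighth) = 6; dotted quarter = 6.
Sum: 1 + 2 + 6 + 4 + 3 + 6 + 6 = 28.
28 ÷ 2 = 14 beats.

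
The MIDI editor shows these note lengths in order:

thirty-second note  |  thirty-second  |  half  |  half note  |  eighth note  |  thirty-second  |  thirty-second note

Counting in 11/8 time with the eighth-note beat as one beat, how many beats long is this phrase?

One eighth-note beat = 4 thirty-second notes.
Convert each value to thirty-second notes: thirty-second note = 1; thirty-second = 1; half = 16; half note = 16; eighth note = 4; thirty-second = 1; thirty-second note = 1.
Sum: 1 + 1 + 16 + 16 + 4 + 1 + 1 = 40.
40 ÷ 4 = 10 beats.

10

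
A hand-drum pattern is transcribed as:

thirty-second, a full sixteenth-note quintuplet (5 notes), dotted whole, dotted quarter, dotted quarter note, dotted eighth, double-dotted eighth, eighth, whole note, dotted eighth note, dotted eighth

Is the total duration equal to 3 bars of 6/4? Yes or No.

One bar of 6/4 = 48 thirty-second notes, so 3 bars = 144.
Working in thirty-second notes: thirty-second = 1; a full sixteenth-note quintuplet (5 notes) (five quintuplet sixteenths span one quarter) = 8; dotted whole = 48; dotted quarter = 12; dotted quarter note = 12; dotted eighth = 6; double-dotted eighth = 7; eighth = 4; whole note = 32; dotted eighth note = 6; dotted eighth = 6.
Sum: 1 + 8 + 48 + 12 + 12 + 6 + 7 + 4 + 32 + 6 + 6 = 142.
142 falls short of 144, so the answer is No.

No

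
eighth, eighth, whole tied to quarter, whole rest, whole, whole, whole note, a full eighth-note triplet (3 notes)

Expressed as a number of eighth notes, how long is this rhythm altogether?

46

Working in eighth notes: eighth = 1; eighth = 1; whole tied to quarter (whole + quarter) = 10; whole rest = 8; whole = 8; whole = 8; whole note = 8; a full eighth-note triplet (3 notes) (three triplet eighths span one quarter) = 2.
Adding: 1 + 1 + 10 + 8 + 8 + 8 + 8 + 2 = 46 eighth notes.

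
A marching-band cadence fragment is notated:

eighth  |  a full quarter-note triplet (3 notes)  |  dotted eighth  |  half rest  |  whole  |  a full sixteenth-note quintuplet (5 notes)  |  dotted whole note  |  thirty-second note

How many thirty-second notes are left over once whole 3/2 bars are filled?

35

One bar of 3/2 = 48 thirty-second notes.
Express everything in thirty-second notes: eighth = 4; a full quarter-note triplet (3 notes) (three triplet quarters span one half) = 16; dotted eighth = 6; half rest = 16; whole = 32; a full sixteenth-note quintuplet (5 notes) (five quintuplet sixteenths span one quarter) = 8; dotted whole note = 48; thirty-second note = 1.
Sum: 4 + 16 + 6 + 16 + 32 + 8 + 48 + 1 = 131.
131 ÷ 48 = 2 complete bars with 35 thirty-second notes remaining.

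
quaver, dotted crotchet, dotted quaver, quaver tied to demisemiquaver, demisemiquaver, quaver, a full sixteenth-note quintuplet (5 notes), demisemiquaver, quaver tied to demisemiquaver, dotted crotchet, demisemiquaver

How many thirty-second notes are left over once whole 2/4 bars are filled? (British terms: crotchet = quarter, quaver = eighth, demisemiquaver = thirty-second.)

One bar of 2/4 = 16 thirty-second notes.
Each duration in thirty-second notes: quaver = 4; dotted crotchet = 12; dotted quaver = 6; quaver tied to demisemiquaver (quaver + demisemiquaver) = 5; demisemiquaver = 1; quaver = 4; a full sixteenth-note quintuplet (5 notes) (five quintuplet sixteenths span one quarter) = 8; demisemiquaver = 1; quaver tied to demisemiquaver (quaver + demisemiquaver) = 5; dotted crotchet = 12; demisemiquaver = 1.
Altogether 4 + 12 + 6 + 5 + 1 + 4 + 8 + 1 + 5 + 12 + 1 = 59.
59 ÷ 16 = 3 complete bars with 11 thirty-second notes remaining.

11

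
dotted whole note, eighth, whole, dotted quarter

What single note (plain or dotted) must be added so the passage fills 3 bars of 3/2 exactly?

dotted whole note

3 bars of 3/2 = 36 eighth notes.
Convert each value to eighth notes: dotted whole note = 12; eighth = 1; whole = 8; dotted quarter = 3.
Sum: 12 + 1 + 8 + 3 = 24.
Remaining: 36 − 24 = 12 eighth notes, which is a dotted whole note.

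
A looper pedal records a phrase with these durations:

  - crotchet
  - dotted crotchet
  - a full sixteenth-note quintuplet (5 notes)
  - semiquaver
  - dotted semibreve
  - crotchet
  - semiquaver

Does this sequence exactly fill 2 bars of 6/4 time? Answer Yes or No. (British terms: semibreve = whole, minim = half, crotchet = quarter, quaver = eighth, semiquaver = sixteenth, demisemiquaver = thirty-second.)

One bar of 6/4 = 24 sixteenth notes, so 2 bars = 48.
Working in sixteenth notes: crotchet = 4; dotted crotchet = 6; a full sixteenth-note quintuplet (5 notes) (five quintuplet sixteenths span one quarter) = 4; semiquaver = 1; dotted semibreve = 24; crotchet = 4; semiquaver = 1.
Total: 4 + 6 + 4 + 1 + 24 + 4 + 1 = 44.
44 falls short of 48, so the answer is No.

No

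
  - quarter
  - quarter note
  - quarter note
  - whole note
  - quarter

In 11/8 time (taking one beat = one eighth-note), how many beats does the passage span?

One eighth-note beat = 2 sixteenth notes.
In sixteenth notes: quarter = 4; quarter note = 4; quarter note = 4; whole note = 16; quarter = 4.
Sum: 4 + 4 + 4 + 16 + 4 = 32.
32 ÷ 2 = 16 beats.

16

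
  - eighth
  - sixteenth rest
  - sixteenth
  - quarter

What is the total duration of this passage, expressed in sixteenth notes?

Each duration in sixteenth notes: eighth = 2; sixteenth rest = 1; sixteenth = 1; quarter = 4.
Total: 2 + 1 + 1 + 4 = 8 sixteenth notes.

8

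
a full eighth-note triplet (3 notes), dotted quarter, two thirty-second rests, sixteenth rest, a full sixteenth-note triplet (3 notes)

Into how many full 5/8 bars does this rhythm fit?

1

One bar of 5/8 = 20 thirty-second notes.
Express everything in thirty-second notes: a full eighth-note triplet (3 notes) (three triplet eighths span one quarter) = 8; dotted quarter = 12; thirty-second rest = 1; thirty-second rest = 1; sixteenth rest = 2; a full sixteenth-note triplet (3 notes) (three triplet sixteenths span one eighth) = 4.
Sum: 8 + 12 + 1 + 1 + 2 + 4 = 28.
28 ÷ 20 = 1 complete bar with 8 left over.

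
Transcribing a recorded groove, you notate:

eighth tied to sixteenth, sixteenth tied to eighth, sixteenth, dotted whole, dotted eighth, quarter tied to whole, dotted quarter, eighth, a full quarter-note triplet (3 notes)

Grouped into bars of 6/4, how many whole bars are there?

One bar of 6/4 = 24 sixteenth notes.
Each duration in sixteenth notes: eighth tied to sixteenth (eighth + sixteenth) = 3; sixteenth tied to eighth (sixteenth + eighth) = 3; sixteenth = 1; dotted whole = 24; dotted eighth = 3; quarter tied to whole (quarter + whole) = 20; dotted quarter = 6; eighth = 2; a full quarter-note triplet (3 notes) (three triplet quarters span one half) = 8.
Total: 3 + 3 + 1 + 24 + 3 + 20 + 6 + 2 + 8 = 70.
70 ÷ 24 = 2 complete bars with 22 left over.

2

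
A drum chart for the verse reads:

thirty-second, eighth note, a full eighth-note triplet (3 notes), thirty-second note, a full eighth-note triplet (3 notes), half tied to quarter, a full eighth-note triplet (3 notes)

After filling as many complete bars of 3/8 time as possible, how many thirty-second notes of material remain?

6

One bar of 3/8 = 12 thirty-second notes.
Express everything in thirty-second notes: thirty-second = 1; eighth note = 4; a full eighth-note triplet (3 notes) (three triplet eighths span one quarter) = 8; thirty-second note = 1; a full eighth-note triplet (3 notes) (three triplet eighths span one quarter) = 8; half tied to quarter (half + quarter) = 24; a full eighth-note triplet (3 notes) (three triplet eighths span one quarter) = 8.
Sum: 1 + 4 + 8 + 1 + 8 + 24 + 8 = 54.
54 ÷ 12 = 4 complete bars with 6 thirty-second notes remaining.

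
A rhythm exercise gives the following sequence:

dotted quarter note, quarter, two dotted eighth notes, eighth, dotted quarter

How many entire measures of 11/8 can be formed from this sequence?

1

One bar of 11/8 = 22 sixteenth notes.
Express everything in sixteenth notes: dotted quarter note = 6; quarter = 4; dotted eighth note = 3; dotted eighth note = 3; eighth = 2; dotted quarter = 6.
Total: 6 + 4 + 3 + 3 + 2 + 6 = 24.
24 ÷ 22 = 1 complete bar with 2 left over.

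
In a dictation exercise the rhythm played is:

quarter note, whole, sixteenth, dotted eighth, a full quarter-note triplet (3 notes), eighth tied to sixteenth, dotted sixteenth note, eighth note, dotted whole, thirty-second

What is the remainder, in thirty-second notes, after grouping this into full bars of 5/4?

One bar of 5/4 = 40 thirty-second notes.
Working in thirty-second notes: quarter note = 8; whole = 32; sixteenth = 2; dotted eighth = 6; a full quarter-note triplet (3 notes) (three triplet quarters span one half) = 16; eighth tied to sixteenth (eighth + sixteenth) = 6; dotted sixteenth note = 3; eighth note = 4; dotted whole = 48; thirty-second = 1.
Altogether 8 + 32 + 2 + 6 + 16 + 6 + 3 + 4 + 48 + 1 = 126.
126 ÷ 40 = 3 complete bars with 6 thirty-second notes remaining.

6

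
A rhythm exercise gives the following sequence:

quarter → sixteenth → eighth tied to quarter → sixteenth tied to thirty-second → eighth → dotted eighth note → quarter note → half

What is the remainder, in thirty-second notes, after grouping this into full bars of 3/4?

11

One bar of 3/4 = 24 thirty-second notes.
Convert each value to thirty-second notes: quarter = 8; sixteenth = 2; eighth tied to quarter (eighth + quarter) = 12; sixteenth tied to thirty-second (sixteenth + thirty-second) = 3; eighth = 4; dotted eighth note = 6; quarter note = 8; half = 16.
Sum: 8 + 2 + 12 + 3 + 4 + 6 + 8 + 16 = 59.
59 ÷ 24 = 2 complete bars with 11 thirty-second notes remaining.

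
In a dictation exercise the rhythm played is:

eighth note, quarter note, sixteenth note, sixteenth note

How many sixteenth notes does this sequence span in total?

Convert each value to sixteenth notes: eighth note = 2; quarter note = 4; sixteenth note = 1; sixteenth note = 1.
Adding: 2 + 4 + 1 + 1 = 8 sixteenth notes.

8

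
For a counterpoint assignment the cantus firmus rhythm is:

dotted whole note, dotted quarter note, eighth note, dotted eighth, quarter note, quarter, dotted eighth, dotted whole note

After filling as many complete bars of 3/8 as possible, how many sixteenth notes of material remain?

One bar of 3/8 = 6 sixteenth notes.
In sixteenth notes: dotted whole note = 24; dotted quarter note = 6; eighth note = 2; dotted eighth = 3; quarter note = 4; quarter = 4; dotted eighth = 3; dotted whole note = 24.
Sum: 24 + 6 + 2 + 3 + 4 + 4 + 3 + 24 = 70.
70 ÷ 6 = 11 complete bars with 4 sixteenth notes remaining.

4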